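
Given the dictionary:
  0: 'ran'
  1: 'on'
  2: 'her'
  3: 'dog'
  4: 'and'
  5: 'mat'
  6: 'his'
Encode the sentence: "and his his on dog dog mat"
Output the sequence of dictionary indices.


Look up each word in the dictionary:
  'and' -> 4
  'his' -> 6
  'his' -> 6
  'on' -> 1
  'dog' -> 3
  'dog' -> 3
  'mat' -> 5

Encoded: [4, 6, 6, 1, 3, 3, 5]


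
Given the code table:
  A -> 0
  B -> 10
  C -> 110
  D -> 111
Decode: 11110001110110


Decoding:
111 -> D
10 -> B
0 -> A
0 -> A
111 -> D
0 -> A
110 -> C


Result: DBAADAC


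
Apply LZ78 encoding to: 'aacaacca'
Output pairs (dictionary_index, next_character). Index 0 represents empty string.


LZ78 encoding steps:
Dictionary: {0: ''}
Step 1: w='' (idx 0), next='a' -> output (0, 'a'), add 'a' as idx 1
Step 2: w='a' (idx 1), next='c' -> output (1, 'c'), add 'ac' as idx 2
Step 3: w='a' (idx 1), next='a' -> output (1, 'a'), add 'aa' as idx 3
Step 4: w='' (idx 0), next='c' -> output (0, 'c'), add 'c' as idx 4
Step 5: w='c' (idx 4), next='a' -> output (4, 'a'), add 'ca' as idx 5


Encoded: [(0, 'a'), (1, 'c'), (1, 'a'), (0, 'c'), (4, 'a')]


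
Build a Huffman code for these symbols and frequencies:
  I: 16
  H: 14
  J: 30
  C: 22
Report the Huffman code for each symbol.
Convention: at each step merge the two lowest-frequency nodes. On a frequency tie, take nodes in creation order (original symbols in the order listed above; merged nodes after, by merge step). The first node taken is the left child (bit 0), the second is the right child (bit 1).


Huffman tree construction:
Step 1: Merge H(14) + I(16) = 30
Step 2: Merge C(22) + J(30) = 52
Step 3: Merge (H+I)(30) + (C+J)(52) = 82
Read each symbol's code off the tree from the root (left child = 0, right child = 1).

Codes:
  I: 01 (length 2)
  H: 00 (length 2)
  J: 11 (length 2)
  C: 10 (length 2)
Average code length: 164/82 = 2.0000 bits/symbol


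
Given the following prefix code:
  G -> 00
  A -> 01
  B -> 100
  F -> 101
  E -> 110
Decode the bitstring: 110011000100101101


Decoding step by step:
Bits 110 -> E
Bits 01 -> A
Bits 100 -> B
Bits 01 -> A
Bits 00 -> G
Bits 101 -> F
Bits 101 -> F


Decoded message: EABAGFF


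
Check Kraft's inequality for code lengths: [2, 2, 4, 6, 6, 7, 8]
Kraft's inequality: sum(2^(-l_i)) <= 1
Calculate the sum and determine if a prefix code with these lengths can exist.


Sum = 2^(-2) + 2^(-2) + 2^(-4) + 2^(-6) + 2^(-6) + 2^(-7) + 2^(-8)
    = 0.25 + 0.25 + 0.0625 + 0.015625 + 0.015625 + 0.0078125 + 0.00390625
    = 155/256 = 0.60546875
Since 0.60546875 <= 1, Kraft's inequality IS satisfied.
A prefix code with these lengths CAN exist.

Kraft sum = 0.60546875. Satisfied.


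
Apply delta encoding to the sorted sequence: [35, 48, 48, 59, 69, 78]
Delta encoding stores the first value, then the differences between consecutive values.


First value: 35
Deltas:
  48 - 35 = 13
  48 - 48 = 0
  59 - 48 = 11
  69 - 59 = 10
  78 - 69 = 9


Delta encoded: [35, 13, 0, 11, 10, 9]


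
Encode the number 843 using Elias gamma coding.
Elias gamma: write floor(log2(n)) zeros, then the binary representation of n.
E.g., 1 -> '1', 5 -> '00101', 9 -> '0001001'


num_bits = floor(log2(843)) + 1 = 10
leading_zeros = num_bits - 1 = 9
binary(843) = 1101001011

Elias gamma(843) = '000000000' + '1101001011' = 0000000001101001011 (19 bits)


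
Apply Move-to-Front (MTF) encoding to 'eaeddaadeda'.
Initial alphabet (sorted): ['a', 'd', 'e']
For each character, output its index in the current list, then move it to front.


MTF encoding:
'e': index 2 in ['a', 'd', 'e'] -> ['e', 'a', 'd']
'a': index 1 in ['e', 'a', 'd'] -> ['a', 'e', 'd']
'e': index 1 in ['a', 'e', 'd'] -> ['e', 'a', 'd']
'd': index 2 in ['e', 'a', 'd'] -> ['d', 'e', 'a']
'd': index 0 in ['d', 'e', 'a'] -> ['d', 'e', 'a']
'a': index 2 in ['d', 'e', 'a'] -> ['a', 'd', 'e']
'a': index 0 in ['a', 'd', 'e'] -> ['a', 'd', 'e']
'd': index 1 in ['a', 'd', 'e'] -> ['d', 'a', 'e']
'e': index 2 in ['d', 'a', 'e'] -> ['e', 'd', 'a']
'd': index 1 in ['e', 'd', 'a'] -> ['d', 'e', 'a']
'a': index 2 in ['d', 'e', 'a'] -> ['a', 'd', 'e']


Output: [2, 1, 1, 2, 0, 2, 0, 1, 2, 1, 2]


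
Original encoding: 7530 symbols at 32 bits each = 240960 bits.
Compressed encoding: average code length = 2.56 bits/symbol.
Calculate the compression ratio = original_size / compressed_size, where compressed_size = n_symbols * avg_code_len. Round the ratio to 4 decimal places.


original_size = n_symbols * orig_bits = 7530 * 32 = 240960 bits
compressed_size = n_symbols * avg_code_len = 7530 * 2.56 = 19276.8 bits
ratio = original_size / compressed_size = 240960 / 19276.8 = 12.5

Compression ratio = 12.5


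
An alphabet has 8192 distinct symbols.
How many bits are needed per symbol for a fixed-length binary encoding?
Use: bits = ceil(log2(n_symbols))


log2(8192) = 13.0
Bracket: 2^12 = 4096 < 8192 <= 2^13 = 8192
So ceil(log2(8192)) = 13

bits = ceil(log2(8192)) = ceil(13.0) = 13 bits


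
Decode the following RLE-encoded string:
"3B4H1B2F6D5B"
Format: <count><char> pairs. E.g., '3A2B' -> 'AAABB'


Expanding each <count><char> pair:
  3B -> 'BBB'
  4H -> 'HHHH'
  1B -> 'B'
  2F -> 'FF'
  6D -> 'DDDDDD'
  5B -> 'BBBBB'

Decoded = BBBHHHHBFFDDDDDDBBBBB


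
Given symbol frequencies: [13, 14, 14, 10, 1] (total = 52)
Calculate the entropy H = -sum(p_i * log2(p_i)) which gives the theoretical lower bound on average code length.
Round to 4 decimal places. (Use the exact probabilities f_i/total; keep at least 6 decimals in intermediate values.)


Per-symbol terms -p_i * log2(p_i) with p_i = f_i/52:
  p = 13/52 = 0.250000: log2(p) = -2.000000, -p*log2(p) = 0.500000
  p = 14/52 = 0.269231: log2(p) = -1.893085, -p*log2(p) = 0.509677
  p = 14/52 = 0.269231: log2(p) = -1.893085, -p*log2(p) = 0.509677
  p = 10/52 = 0.192308: log2(p) = -2.378512, -p*log2(p) = 0.457406
  p = 1/52 = 0.019231: log2(p) = -5.700440, -p*log2(p) = 0.109624
H = 0.500000 + 0.509677 + 0.509677 + 0.457406 + 0.109624 = 2.086384

H = 2.0864 bits/symbol


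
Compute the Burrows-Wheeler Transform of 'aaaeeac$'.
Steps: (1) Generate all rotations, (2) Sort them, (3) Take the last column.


Rotations (sorted):
  0: $aaaeeac -> last char: c
  1: aaaeeac$ -> last char: $
  2: aaeeac$a -> last char: a
  3: ac$aaaee -> last char: e
  4: aeeac$aa -> last char: a
  5: c$aaaeea -> last char: a
  6: eac$aaae -> last char: e
  7: eeac$aaa -> last char: a


BWT = c$aeaaea


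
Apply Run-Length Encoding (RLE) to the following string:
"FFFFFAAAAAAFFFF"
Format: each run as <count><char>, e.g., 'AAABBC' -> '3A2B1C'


Scanning runs left to right:
  i=0: run of 'F' x 5 -> '5F'
  i=5: run of 'A' x 6 -> '6A'
  i=11: run of 'F' x 4 -> '4F'

RLE = 5F6A4F


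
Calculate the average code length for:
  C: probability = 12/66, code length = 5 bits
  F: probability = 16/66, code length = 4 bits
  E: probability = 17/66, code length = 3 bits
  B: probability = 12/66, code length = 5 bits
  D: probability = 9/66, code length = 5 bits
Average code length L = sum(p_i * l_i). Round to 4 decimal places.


Weighted contributions p_i * l_i:
  C: (12/66) * 5 = 60/66
  F: (16/66) * 4 = 64/66
  E: (17/66) * 3 = 51/66
  B: (12/66) * 5 = 60/66
  D: (9/66) * 5 = 45/66
Sum = (60 + 64 + 51 + 60 + 45)/66 = 280/66

L = 280/66 = 4.2424 bits/symbol


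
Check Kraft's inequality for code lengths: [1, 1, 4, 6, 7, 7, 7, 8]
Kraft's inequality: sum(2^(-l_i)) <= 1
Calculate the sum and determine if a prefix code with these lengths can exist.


Sum = 2^(-1) + 2^(-1) + 2^(-4) + 2^(-6) + 2^(-7) + 2^(-7) + 2^(-7) + 2^(-8)
    = 0.5 + 0.5 + 0.0625 + 0.015625 + 0.0078125 + 0.0078125 + 0.0078125 + 0.00390625
    = 283/256 = 1.10546875
Since 1.10546875 > 1, Kraft's inequality is NOT satisfied.
A prefix code with these lengths CANNOT exist.

Kraft sum = 1.10546875. Not satisfied.


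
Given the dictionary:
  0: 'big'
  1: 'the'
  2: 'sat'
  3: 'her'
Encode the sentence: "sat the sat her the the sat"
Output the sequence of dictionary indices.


Look up each word in the dictionary:
  'sat' -> 2
  'the' -> 1
  'sat' -> 2
  'her' -> 3
  'the' -> 1
  'the' -> 1
  'sat' -> 2

Encoded: [2, 1, 2, 3, 1, 1, 2]


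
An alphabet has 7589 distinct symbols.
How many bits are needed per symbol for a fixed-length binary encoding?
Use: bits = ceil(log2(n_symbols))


log2(7589) = 12.8897
Bracket: 2^12 = 4096 < 7589 <= 2^13 = 8192
So ceil(log2(7589)) = 13

bits = ceil(log2(7589)) = ceil(12.8897) = 13 bits


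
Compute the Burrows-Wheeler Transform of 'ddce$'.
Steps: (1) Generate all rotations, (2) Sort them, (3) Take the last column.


Rotations (sorted):
  0: $ddce -> last char: e
  1: ce$dd -> last char: d
  2: dce$d -> last char: d
  3: ddce$ -> last char: $
  4: e$ddc -> last char: c


BWT = edd$c


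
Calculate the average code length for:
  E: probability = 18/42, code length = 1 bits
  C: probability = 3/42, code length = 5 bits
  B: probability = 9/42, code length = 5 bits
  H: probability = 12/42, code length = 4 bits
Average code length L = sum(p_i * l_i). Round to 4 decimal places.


Weighted contributions p_i * l_i:
  E: (18/42) * 1 = 18/42
  C: (3/42) * 5 = 15/42
  B: (9/42) * 5 = 45/42
  H: (12/42) * 4 = 48/42
Sum = (18 + 15 + 45 + 48)/42 = 126/42

L = 126/42 = 3.0000 bits/symbol


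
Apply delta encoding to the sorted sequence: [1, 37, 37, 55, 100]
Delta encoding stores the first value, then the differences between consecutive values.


First value: 1
Deltas:
  37 - 1 = 36
  37 - 37 = 0
  55 - 37 = 18
  100 - 55 = 45


Delta encoded: [1, 36, 0, 18, 45]


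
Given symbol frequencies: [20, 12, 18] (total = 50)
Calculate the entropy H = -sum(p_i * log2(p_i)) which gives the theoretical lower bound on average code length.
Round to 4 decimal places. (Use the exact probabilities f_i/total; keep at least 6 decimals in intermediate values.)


Per-symbol terms -p_i * log2(p_i) with p_i = f_i/50:
  p = 20/50 = 0.400000: log2(p) = -1.321928, -p*log2(p) = 0.528771
  p = 12/50 = 0.240000: log2(p) = -2.058894, -p*log2(p) = 0.494134
  p = 18/50 = 0.360000: log2(p) = -1.473931, -p*log2(p) = 0.530615
H = 0.528771 + 0.494134 + 0.530615 = 1.553520

H = 1.5535 bits/symbol


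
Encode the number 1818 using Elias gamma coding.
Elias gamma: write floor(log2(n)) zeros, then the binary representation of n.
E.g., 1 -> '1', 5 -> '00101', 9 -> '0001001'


num_bits = floor(log2(1818)) + 1 = 11
leading_zeros = num_bits - 1 = 10
binary(1818) = 11100011010

Elias gamma(1818) = '0000000000' + '11100011010' = 000000000011100011010 (21 bits)


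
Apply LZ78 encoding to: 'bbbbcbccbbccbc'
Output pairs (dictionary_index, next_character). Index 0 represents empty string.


LZ78 encoding steps:
Dictionary: {0: ''}
Step 1: w='' (idx 0), next='b' -> output (0, 'b'), add 'b' as idx 1
Step 2: w='b' (idx 1), next='b' -> output (1, 'b'), add 'bb' as idx 2
Step 3: w='b' (idx 1), next='c' -> output (1, 'c'), add 'bc' as idx 3
Step 4: w='bc' (idx 3), next='c' -> output (3, 'c'), add 'bcc' as idx 4
Step 5: w='bb' (idx 2), next='c' -> output (2, 'c'), add 'bbc' as idx 5
Step 6: w='' (idx 0), next='c' -> output (0, 'c'), add 'c' as idx 6
Step 7: w='bc' (idx 3), end of input -> output (3, '')


Encoded: [(0, 'b'), (1, 'b'), (1, 'c'), (3, 'c'), (2, 'c'), (0, 'c'), (3, '')]


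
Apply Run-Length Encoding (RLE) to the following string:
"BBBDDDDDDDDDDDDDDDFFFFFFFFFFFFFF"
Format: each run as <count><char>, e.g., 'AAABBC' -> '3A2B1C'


Scanning runs left to right:
  i=0: run of 'B' x 3 -> '3B'
  i=3: run of 'D' x 15 -> '15D'
  i=18: run of 'F' x 14 -> '14F'

RLE = 3B15D14F


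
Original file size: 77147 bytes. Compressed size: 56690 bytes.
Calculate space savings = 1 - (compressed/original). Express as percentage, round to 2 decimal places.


ratio = compressed/original = 56690/77147 = 0.734831
savings = 1 - ratio = 1 - 0.734831 = 0.265169
as a percentage: 0.265169 * 100 = 26.52%

Space savings = 1 - 56690/77147 = 26.52%


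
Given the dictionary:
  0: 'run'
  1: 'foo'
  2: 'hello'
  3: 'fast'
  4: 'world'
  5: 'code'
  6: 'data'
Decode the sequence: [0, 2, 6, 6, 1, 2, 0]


Look up each index in the dictionary:
  0 -> 'run'
  2 -> 'hello'
  6 -> 'data'
  6 -> 'data'
  1 -> 'foo'
  2 -> 'hello'
  0 -> 'run'

Decoded: "run hello data data foo hello run"


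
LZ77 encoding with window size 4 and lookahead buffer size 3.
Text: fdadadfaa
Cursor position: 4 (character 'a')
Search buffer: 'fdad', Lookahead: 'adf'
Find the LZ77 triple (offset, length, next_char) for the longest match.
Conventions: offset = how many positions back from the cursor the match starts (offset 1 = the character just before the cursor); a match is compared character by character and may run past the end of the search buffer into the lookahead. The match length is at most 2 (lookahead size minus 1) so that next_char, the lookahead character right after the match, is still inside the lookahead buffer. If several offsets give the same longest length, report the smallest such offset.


Try each offset into the search buffer:
  offset=1 (pos 3, char 'd'): match length 0
  offset=2 (pos 2, char 'a'): match length 2
  offset=3 (pos 1, char 'd'): match length 0
  offset=4 (pos 0, char 'f'): match length 0
Longest match has length 2 at offset 2.
next_char = character at position 4 + 2 = 6 -> 'f'

Best match: offset=2, length=2 (matching 'ad' starting at position 2)
LZ77 triple: (2, 2, 'f')


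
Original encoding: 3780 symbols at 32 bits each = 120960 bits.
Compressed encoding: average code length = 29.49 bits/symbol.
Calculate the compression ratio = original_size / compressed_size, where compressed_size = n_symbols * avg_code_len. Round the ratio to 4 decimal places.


original_size = n_symbols * orig_bits = 3780 * 32 = 120960 bits
compressed_size = n_symbols * avg_code_len = 3780 * 29.49 = 111472.2 bits
ratio = original_size / compressed_size = 120960 / 111472.2 = 1.0851

Compression ratio = 1.0851


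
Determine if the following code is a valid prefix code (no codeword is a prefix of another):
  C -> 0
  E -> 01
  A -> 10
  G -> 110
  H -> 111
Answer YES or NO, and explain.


Checking each pair (does one codeword prefix another?):
  C='0' vs E='01': prefix -- VIOLATION

NO -- this is NOT a valid prefix code. C (0) is a prefix of E (01).


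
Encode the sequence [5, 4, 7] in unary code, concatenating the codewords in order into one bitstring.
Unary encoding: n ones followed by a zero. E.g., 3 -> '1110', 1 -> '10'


Encode each number as n ones followed by a terminating 0:
  5 -> 111110 (6 bits)
  4 -> 11110 (5 bits)
  7 -> 11111110 (8 bits)
Total length = 6 + 5 + 8 = 19 bits.

Unary([5, 4, 7]) = 1111101111011111110 (19 bits)


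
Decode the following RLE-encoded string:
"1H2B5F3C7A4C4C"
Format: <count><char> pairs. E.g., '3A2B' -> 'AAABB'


Expanding each <count><char> pair:
  1H -> 'H'
  2B -> 'BB'
  5F -> 'FFFFF'
  3C -> 'CCC'
  7A -> 'AAAAAAA'
  4C -> 'CCCC'
  4C -> 'CCCC'

Decoded = HBBFFFFFCCCAAAAAAACCCCCCCC


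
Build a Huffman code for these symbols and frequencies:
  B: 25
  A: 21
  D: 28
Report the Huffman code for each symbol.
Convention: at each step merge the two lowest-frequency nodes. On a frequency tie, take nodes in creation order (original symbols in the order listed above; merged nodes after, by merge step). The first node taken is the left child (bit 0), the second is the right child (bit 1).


Huffman tree construction:
Step 1: Merge A(21) + B(25) = 46
Step 2: Merge D(28) + (A+B)(46) = 74
Read each symbol's code off the tree from the root (left child = 0, right child = 1).

Codes:
  B: 11 (length 2)
  A: 10 (length 2)
  D: 0 (length 1)
Average code length: 120/74 = 1.6216 bits/symbol


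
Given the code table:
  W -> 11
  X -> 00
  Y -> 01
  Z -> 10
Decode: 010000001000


Decoding:
01 -> Y
00 -> X
00 -> X
00 -> X
10 -> Z
00 -> X


Result: YXXXZX


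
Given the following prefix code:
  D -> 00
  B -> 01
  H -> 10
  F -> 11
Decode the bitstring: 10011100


Decoding step by step:
Bits 10 -> H
Bits 01 -> B
Bits 11 -> F
Bits 00 -> D


Decoded message: HBFD


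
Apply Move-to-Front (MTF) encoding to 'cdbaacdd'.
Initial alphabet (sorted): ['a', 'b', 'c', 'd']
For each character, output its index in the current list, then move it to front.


MTF encoding:
'c': index 2 in ['a', 'b', 'c', 'd'] -> ['c', 'a', 'b', 'd']
'd': index 3 in ['c', 'a', 'b', 'd'] -> ['d', 'c', 'a', 'b']
'b': index 3 in ['d', 'c', 'a', 'b'] -> ['b', 'd', 'c', 'a']
'a': index 3 in ['b', 'd', 'c', 'a'] -> ['a', 'b', 'd', 'c']
'a': index 0 in ['a', 'b', 'd', 'c'] -> ['a', 'b', 'd', 'c']
'c': index 3 in ['a', 'b', 'd', 'c'] -> ['c', 'a', 'b', 'd']
'd': index 3 in ['c', 'a', 'b', 'd'] -> ['d', 'c', 'a', 'b']
'd': index 0 in ['d', 'c', 'a', 'b'] -> ['d', 'c', 'a', 'b']


Output: [2, 3, 3, 3, 0, 3, 3, 0]


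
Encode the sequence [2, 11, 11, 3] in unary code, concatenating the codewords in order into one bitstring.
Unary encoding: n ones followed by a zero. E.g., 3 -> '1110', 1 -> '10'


Encode each number as n ones followed by a terminating 0:
  2 -> 110 (3 bits)
  11 -> 111111111110 (12 bits)
  11 -> 111111111110 (12 bits)
  3 -> 1110 (4 bits)
Total length = 3 + 12 + 12 + 4 = 31 bits.

Unary([2, 11, 11, 3]) = 1101111111111101111111111101110 (31 bits)


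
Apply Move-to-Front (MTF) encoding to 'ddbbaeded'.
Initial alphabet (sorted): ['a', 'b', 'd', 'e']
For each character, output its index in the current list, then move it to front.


MTF encoding:
'd': index 2 in ['a', 'b', 'd', 'e'] -> ['d', 'a', 'b', 'e']
'd': index 0 in ['d', 'a', 'b', 'e'] -> ['d', 'a', 'b', 'e']
'b': index 2 in ['d', 'a', 'b', 'e'] -> ['b', 'd', 'a', 'e']
'b': index 0 in ['b', 'd', 'a', 'e'] -> ['b', 'd', 'a', 'e']
'a': index 2 in ['b', 'd', 'a', 'e'] -> ['a', 'b', 'd', 'e']
'e': index 3 in ['a', 'b', 'd', 'e'] -> ['e', 'a', 'b', 'd']
'd': index 3 in ['e', 'a', 'b', 'd'] -> ['d', 'e', 'a', 'b']
'e': index 1 in ['d', 'e', 'a', 'b'] -> ['e', 'd', 'a', 'b']
'd': index 1 in ['e', 'd', 'a', 'b'] -> ['d', 'e', 'a', 'b']


Output: [2, 0, 2, 0, 2, 3, 3, 1, 1]


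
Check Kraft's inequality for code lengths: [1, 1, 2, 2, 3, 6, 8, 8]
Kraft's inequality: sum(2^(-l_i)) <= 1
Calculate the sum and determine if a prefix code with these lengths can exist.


Sum = 2^(-1) + 2^(-1) + 2^(-2) + 2^(-2) + 2^(-3) + 2^(-6) + 2^(-8) + 2^(-8)
    = 0.5 + 0.5 + 0.25 + 0.25 + 0.125 + 0.015625 + 0.00390625 + 0.00390625
    = 422/256 = 1.6484375
Since 1.6484375 > 1, Kraft's inequality is NOT satisfied.
A prefix code with these lengths CANNOT exist.

Kraft sum = 1.6484375. Not satisfied.


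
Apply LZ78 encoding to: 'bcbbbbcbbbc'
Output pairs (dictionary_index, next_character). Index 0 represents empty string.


LZ78 encoding steps:
Dictionary: {0: ''}
Step 1: w='' (idx 0), next='b' -> output (0, 'b'), add 'b' as idx 1
Step 2: w='' (idx 0), next='c' -> output (0, 'c'), add 'c' as idx 2
Step 3: w='b' (idx 1), next='b' -> output (1, 'b'), add 'bb' as idx 3
Step 4: w='bb' (idx 3), next='c' -> output (3, 'c'), add 'bbc' as idx 4
Step 5: w='bb' (idx 3), next='b' -> output (3, 'b'), add 'bbb' as idx 5
Step 6: w='c' (idx 2), end of input -> output (2, '')


Encoded: [(0, 'b'), (0, 'c'), (1, 'b'), (3, 'c'), (3, 'b'), (2, '')]


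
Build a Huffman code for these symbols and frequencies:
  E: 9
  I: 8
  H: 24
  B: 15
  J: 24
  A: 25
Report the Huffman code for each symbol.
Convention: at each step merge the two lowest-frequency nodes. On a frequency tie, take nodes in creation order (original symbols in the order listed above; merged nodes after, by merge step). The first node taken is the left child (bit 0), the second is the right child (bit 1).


Huffman tree construction:
Step 1: Merge I(8) + E(9) = 17
Step 2: Merge B(15) + (I+E)(17) = 32
Step 3: Merge H(24) + J(24) = 48
Step 4: Merge A(25) + (B+(I+E))(32) = 57
Step 5: Merge (H+J)(48) + (A+(B+(I+E)))(57) = 105
Read each symbol's code off the tree from the root (left child = 0, right child = 1).

Codes:
  E: 1111 (length 4)
  I: 1110 (length 4)
  H: 00 (length 2)
  B: 110 (length 3)
  J: 01 (length 2)
  A: 10 (length 2)
Average code length: 259/105 = 2.4667 bits/symbol


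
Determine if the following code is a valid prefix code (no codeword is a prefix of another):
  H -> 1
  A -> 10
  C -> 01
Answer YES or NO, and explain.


Checking each pair (does one codeword prefix another?):
  H='1' vs A='10': prefix -- VIOLATION

NO -- this is NOT a valid prefix code. H (1) is a prefix of A (10).


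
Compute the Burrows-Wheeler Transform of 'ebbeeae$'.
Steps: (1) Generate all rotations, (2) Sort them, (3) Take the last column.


Rotations (sorted):
  0: $ebbeeae -> last char: e
  1: ae$ebbee -> last char: e
  2: bbeeae$e -> last char: e
  3: beeae$eb -> last char: b
  4: e$ebbeea -> last char: a
  5: eae$ebbe -> last char: e
  6: ebbeeae$ -> last char: $
  7: eeae$ebb -> last char: b


BWT = eeebae$b


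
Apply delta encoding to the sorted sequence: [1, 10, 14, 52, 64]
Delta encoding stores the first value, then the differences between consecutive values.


First value: 1
Deltas:
  10 - 1 = 9
  14 - 10 = 4
  52 - 14 = 38
  64 - 52 = 12


Delta encoded: [1, 9, 4, 38, 12]


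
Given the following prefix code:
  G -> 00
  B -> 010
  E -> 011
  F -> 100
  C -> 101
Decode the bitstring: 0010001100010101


Decoding step by step:
Bits 00 -> G
Bits 100 -> F
Bits 011 -> E
Bits 00 -> G
Bits 010 -> B
Bits 101 -> C


Decoded message: GFEGBC


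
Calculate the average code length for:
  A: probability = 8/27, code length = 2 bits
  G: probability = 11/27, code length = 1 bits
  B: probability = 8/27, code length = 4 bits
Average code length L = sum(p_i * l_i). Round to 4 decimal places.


Weighted contributions p_i * l_i:
  A: (8/27) * 2 = 16/27
  G: (11/27) * 1 = 11/27
  B: (8/27) * 4 = 32/27
Sum = (16 + 11 + 32)/27 = 59/27

L = 59/27 = 2.1852 bits/symbol


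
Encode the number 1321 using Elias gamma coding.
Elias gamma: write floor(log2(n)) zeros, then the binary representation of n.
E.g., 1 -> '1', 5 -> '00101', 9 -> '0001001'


num_bits = floor(log2(1321)) + 1 = 11
leading_zeros = num_bits - 1 = 10
binary(1321) = 10100101001

Elias gamma(1321) = '0000000000' + '10100101001' = 000000000010100101001 (21 bits)


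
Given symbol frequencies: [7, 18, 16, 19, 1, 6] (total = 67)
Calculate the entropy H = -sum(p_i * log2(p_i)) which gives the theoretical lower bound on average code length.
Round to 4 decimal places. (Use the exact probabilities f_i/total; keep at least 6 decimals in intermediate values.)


Per-symbol terms -p_i * log2(p_i) with p_i = f_i/67:
  p = 7/67 = 0.104478: log2(p) = -3.258734, -p*log2(p) = 0.340465
  p = 18/67 = 0.268657: log2(p) = -1.896164, -p*log2(p) = 0.509417
  p = 16/67 = 0.238806: log2(p) = -2.066089, -p*log2(p) = 0.493394
  p = 19/67 = 0.283582: log2(p) = -1.818162, -p*log2(p) = 0.515598
  p = 1/67 = 0.014925: log2(p) = -6.066089, -p*log2(p) = 0.090539
  p = 6/67 = 0.089552: log2(p) = -3.481127, -p*log2(p) = 0.311743
H = 0.340465 + 0.509417 + 0.493394 + 0.515598 + 0.090539 + 0.311743 = 2.261156

H = 2.2612 bits/symbol


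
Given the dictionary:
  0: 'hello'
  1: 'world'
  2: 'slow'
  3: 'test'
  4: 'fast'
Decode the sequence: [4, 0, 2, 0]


Look up each index in the dictionary:
  4 -> 'fast'
  0 -> 'hello'
  2 -> 'slow'
  0 -> 'hello'

Decoded: "fast hello slow hello"


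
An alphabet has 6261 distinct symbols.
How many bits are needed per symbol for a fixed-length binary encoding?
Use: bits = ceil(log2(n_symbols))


log2(6261) = 12.6122
Bracket: 2^12 = 4096 < 6261 <= 2^13 = 8192
So ceil(log2(6261)) = 13

bits = ceil(log2(6261)) = ceil(12.6122) = 13 bits


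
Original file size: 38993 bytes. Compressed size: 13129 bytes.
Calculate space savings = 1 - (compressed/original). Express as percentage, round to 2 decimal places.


ratio = compressed/original = 13129/38993 = 0.336701
savings = 1 - ratio = 1 - 0.336701 = 0.663299
as a percentage: 0.663299 * 100 = 66.33%

Space savings = 1 - 13129/38993 = 66.33%


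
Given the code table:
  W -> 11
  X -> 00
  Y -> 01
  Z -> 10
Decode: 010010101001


Decoding:
01 -> Y
00 -> X
10 -> Z
10 -> Z
10 -> Z
01 -> Y


Result: YXZZZY


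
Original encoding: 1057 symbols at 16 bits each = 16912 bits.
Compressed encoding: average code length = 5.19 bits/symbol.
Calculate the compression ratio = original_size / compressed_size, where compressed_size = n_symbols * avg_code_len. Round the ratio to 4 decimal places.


original_size = n_symbols * orig_bits = 1057 * 16 = 16912 bits
compressed_size = n_symbols * avg_code_len = 1057 * 5.19 = 5485.83 bits
ratio = original_size / compressed_size = 16912 / 5485.83 = 3.0829

Compression ratio = 3.0829


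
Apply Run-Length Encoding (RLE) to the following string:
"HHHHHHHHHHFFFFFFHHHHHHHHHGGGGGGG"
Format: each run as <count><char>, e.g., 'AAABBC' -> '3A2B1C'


Scanning runs left to right:
  i=0: run of 'H' x 10 -> '10H'
  i=10: run of 'F' x 6 -> '6F'
  i=16: run of 'H' x 9 -> '9H'
  i=25: run of 'G' x 7 -> '7G'

RLE = 10H6F9H7G


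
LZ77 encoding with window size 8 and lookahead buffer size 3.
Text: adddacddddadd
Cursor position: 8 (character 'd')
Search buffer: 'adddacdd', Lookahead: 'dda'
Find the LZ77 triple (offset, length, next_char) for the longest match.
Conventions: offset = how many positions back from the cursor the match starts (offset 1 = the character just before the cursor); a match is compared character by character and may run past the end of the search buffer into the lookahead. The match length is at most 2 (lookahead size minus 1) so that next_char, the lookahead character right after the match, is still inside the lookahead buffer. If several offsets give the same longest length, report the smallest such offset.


Try each offset into the search buffer:
  offset=1 (pos 7, char 'd'): match length 2
  offset=2 (pos 6, char 'd'): match length 2
  offset=3 (pos 5, char 'c'): match length 0
  offset=4 (pos 4, char 'a'): match length 0
  offset=5 (pos 3, char 'd'): match length 1
  offset=6 (pos 2, char 'd'): match length 2
  offset=7 (pos 1, char 'd'): match length 2
  offset=8 (pos 0, char 'a'): match length 0
Longest match has length 2, found at offsets 1, 2, 6, 7; take the smallest, offset 1.
next_char = character at position 8 + 2 = 10 -> 'a'

Best match: offset=1, length=2 (matching 'dd' starting at position 7)
LZ77 triple: (1, 2, 'a')


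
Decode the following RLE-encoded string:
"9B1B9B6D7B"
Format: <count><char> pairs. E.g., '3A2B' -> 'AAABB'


Expanding each <count><char> pair:
  9B -> 'BBBBBBBBB'
  1B -> 'B'
  9B -> 'BBBBBBBBB'
  6D -> 'DDDDDD'
  7B -> 'BBBBBBB'

Decoded = BBBBBBBBBBBBBBBBBBBDDDDDDBBBBBBB


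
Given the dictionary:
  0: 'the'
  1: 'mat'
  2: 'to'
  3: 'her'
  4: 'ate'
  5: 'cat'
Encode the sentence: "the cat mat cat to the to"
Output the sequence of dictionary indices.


Look up each word in the dictionary:
  'the' -> 0
  'cat' -> 5
  'mat' -> 1
  'cat' -> 5
  'to' -> 2
  'the' -> 0
  'to' -> 2

Encoded: [0, 5, 1, 5, 2, 0, 2]


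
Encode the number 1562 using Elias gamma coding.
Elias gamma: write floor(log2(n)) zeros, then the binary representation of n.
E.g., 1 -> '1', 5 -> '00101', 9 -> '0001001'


num_bits = floor(log2(1562)) + 1 = 11
leading_zeros = num_bits - 1 = 10
binary(1562) = 11000011010

Elias gamma(1562) = '0000000000' + '11000011010' = 000000000011000011010 (21 bits)


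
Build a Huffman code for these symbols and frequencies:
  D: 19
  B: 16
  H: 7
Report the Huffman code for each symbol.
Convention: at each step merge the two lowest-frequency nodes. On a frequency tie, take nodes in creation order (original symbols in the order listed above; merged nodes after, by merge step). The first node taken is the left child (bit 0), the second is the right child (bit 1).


Huffman tree construction:
Step 1: Merge H(7) + B(16) = 23
Step 2: Merge D(19) + (H+B)(23) = 42
Read each symbol's code off the tree from the root (left child = 0, right child = 1).

Codes:
  D: 0 (length 1)
  B: 11 (length 2)
  H: 10 (length 2)
Average code length: 65/42 = 1.5476 bits/symbol


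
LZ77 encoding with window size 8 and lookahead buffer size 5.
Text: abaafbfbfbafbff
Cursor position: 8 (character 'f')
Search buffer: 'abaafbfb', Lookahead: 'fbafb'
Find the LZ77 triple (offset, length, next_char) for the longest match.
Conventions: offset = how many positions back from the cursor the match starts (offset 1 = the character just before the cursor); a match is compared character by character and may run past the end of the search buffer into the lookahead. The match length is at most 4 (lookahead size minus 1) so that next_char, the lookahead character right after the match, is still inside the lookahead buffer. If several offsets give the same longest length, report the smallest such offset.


Try each offset into the search buffer:
  offset=1 (pos 7, char 'b'): match length 0
  offset=2 (pos 6, char 'f'): match length 2
  offset=3 (pos 5, char 'b'): match length 0
  offset=4 (pos 4, char 'f'): match length 2
  offset=5 (pos 3, char 'a'): match length 0
  offset=6 (pos 2, char 'a'): match length 0
  offset=7 (pos 1, char 'b'): match length 0
  offset=8 (pos 0, char 'a'): match length 0
Longest match has length 2, found at offsets 2, 4; take the smallest, offset 2.
next_char = character at position 8 + 2 = 10 -> 'a'

Best match: offset=2, length=2 (matching 'fb' starting at position 6)
LZ77 triple: (2, 2, 'a')


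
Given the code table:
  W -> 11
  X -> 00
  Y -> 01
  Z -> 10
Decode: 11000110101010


Decoding:
11 -> W
00 -> X
01 -> Y
10 -> Z
10 -> Z
10 -> Z
10 -> Z


Result: WXYZZZZ


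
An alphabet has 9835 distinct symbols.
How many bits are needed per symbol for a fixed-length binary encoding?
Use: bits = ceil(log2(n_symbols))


log2(9835) = 13.2637
Bracket: 2^13 = 8192 < 9835 <= 2^14 = 16384
So ceil(log2(9835)) = 14

bits = ceil(log2(9835)) = ceil(13.2637) = 14 bits


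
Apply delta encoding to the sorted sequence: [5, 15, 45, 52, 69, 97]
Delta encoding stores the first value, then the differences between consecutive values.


First value: 5
Deltas:
  15 - 5 = 10
  45 - 15 = 30
  52 - 45 = 7
  69 - 52 = 17
  97 - 69 = 28


Delta encoded: [5, 10, 30, 7, 17, 28]


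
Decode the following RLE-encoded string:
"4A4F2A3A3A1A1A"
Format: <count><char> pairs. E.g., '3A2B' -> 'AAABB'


Expanding each <count><char> pair:
  4A -> 'AAAA'
  4F -> 'FFFF'
  2A -> 'AA'
  3A -> 'AAA'
  3A -> 'AAA'
  1A -> 'A'
  1A -> 'A'

Decoded = AAAAFFFFAAAAAAAAAA


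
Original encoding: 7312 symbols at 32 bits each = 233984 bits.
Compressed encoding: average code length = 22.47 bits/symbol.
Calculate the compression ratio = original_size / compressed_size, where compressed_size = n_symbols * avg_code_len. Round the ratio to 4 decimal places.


original_size = n_symbols * orig_bits = 7312 * 32 = 233984 bits
compressed_size = n_symbols * avg_code_len = 7312 * 22.47 = 164300.64 bits
ratio = original_size / compressed_size = 233984 / 164300.64 = 1.4241

Compression ratio = 1.4241


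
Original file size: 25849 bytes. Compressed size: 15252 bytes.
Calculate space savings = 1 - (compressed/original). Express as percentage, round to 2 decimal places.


ratio = compressed/original = 15252/25849 = 0.590042
savings = 1 - ratio = 1 - 0.590042 = 0.409958
as a percentage: 0.409958 * 100 = 41.0%

Space savings = 1 - 15252/25849 = 41.0%


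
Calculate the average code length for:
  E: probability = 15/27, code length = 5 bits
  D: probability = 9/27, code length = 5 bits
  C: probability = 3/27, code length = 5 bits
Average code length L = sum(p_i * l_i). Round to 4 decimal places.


Weighted contributions p_i * l_i:
  E: (15/27) * 5 = 75/27
  D: (9/27) * 5 = 45/27
  C: (3/27) * 5 = 15/27
Sum = (75 + 45 + 15)/27 = 135/27

L = 135/27 = 5.0000 bits/symbol


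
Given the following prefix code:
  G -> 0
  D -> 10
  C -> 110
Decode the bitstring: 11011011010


Decoding step by step:
Bits 110 -> C
Bits 110 -> C
Bits 110 -> C
Bits 10 -> D


Decoded message: CCCD


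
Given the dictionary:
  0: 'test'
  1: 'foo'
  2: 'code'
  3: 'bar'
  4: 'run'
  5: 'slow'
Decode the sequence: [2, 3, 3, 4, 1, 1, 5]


Look up each index in the dictionary:
  2 -> 'code'
  3 -> 'bar'
  3 -> 'bar'
  4 -> 'run'
  1 -> 'foo'
  1 -> 'foo'
  5 -> 'slow'

Decoded: "code bar bar run foo foo slow"


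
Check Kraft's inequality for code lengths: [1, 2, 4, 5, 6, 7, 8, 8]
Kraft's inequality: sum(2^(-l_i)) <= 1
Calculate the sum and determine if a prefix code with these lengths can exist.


Sum = 2^(-1) + 2^(-2) + 2^(-4) + 2^(-5) + 2^(-6) + 2^(-7) + 2^(-8) + 2^(-8)
    = 0.5 + 0.25 + 0.0625 + 0.03125 + 0.015625 + 0.0078125 + 0.00390625 + 0.00390625
    = 224/256 = 0.875
Since 0.875 <= 1, Kraft's inequality IS satisfied.
A prefix code with these lengths CAN exist.

Kraft sum = 0.875. Satisfied.


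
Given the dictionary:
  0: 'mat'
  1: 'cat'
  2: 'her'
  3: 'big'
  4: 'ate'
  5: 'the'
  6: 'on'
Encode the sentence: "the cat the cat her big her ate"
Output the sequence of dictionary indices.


Look up each word in the dictionary:
  'the' -> 5
  'cat' -> 1
  'the' -> 5
  'cat' -> 1
  'her' -> 2
  'big' -> 3
  'her' -> 2
  'ate' -> 4

Encoded: [5, 1, 5, 1, 2, 3, 2, 4]


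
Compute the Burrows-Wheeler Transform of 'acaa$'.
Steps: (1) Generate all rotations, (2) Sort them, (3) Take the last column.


Rotations (sorted):
  0: $acaa -> last char: a
  1: a$aca -> last char: a
  2: aa$ac -> last char: c
  3: acaa$ -> last char: $
  4: caa$a -> last char: a


BWT = aac$a


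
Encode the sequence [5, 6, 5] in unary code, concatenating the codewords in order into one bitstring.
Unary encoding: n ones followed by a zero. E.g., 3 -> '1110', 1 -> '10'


Encode each number as n ones followed by a terminating 0:
  5 -> 111110 (6 bits)
  6 -> 1111110 (7 bits)
  5 -> 111110 (6 bits)
Total length = 6 + 7 + 6 = 19 bits.

Unary([5, 6, 5]) = 1111101111110111110 (19 bits)


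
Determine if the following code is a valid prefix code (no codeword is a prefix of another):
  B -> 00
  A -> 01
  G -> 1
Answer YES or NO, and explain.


Checking each pair (does one codeword prefix another?):
  B='00' vs A='01': no prefix
  B='00' vs G='1': no prefix
  A='01' vs B='00': no prefix
  A='01' vs G='1': no prefix
  G='1' vs B='00': no prefix
  G='1' vs A='01': no prefix
No violation found over all pairs.

YES -- this is a valid prefix code. No codeword is a prefix of any other codeword.


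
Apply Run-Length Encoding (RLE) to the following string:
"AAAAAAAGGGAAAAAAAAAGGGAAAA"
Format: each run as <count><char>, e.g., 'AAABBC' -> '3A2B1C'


Scanning runs left to right:
  i=0: run of 'A' x 7 -> '7A'
  i=7: run of 'G' x 3 -> '3G'
  i=10: run of 'A' x 9 -> '9A'
  i=19: run of 'G' x 3 -> '3G'
  i=22: run of 'A' x 4 -> '4A'

RLE = 7A3G9A3G4A


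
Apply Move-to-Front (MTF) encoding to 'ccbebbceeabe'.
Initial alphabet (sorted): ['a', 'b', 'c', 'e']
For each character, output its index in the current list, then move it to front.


MTF encoding:
'c': index 2 in ['a', 'b', 'c', 'e'] -> ['c', 'a', 'b', 'e']
'c': index 0 in ['c', 'a', 'b', 'e'] -> ['c', 'a', 'b', 'e']
'b': index 2 in ['c', 'a', 'b', 'e'] -> ['b', 'c', 'a', 'e']
'e': index 3 in ['b', 'c', 'a', 'e'] -> ['e', 'b', 'c', 'a']
'b': index 1 in ['e', 'b', 'c', 'a'] -> ['b', 'e', 'c', 'a']
'b': index 0 in ['b', 'e', 'c', 'a'] -> ['b', 'e', 'c', 'a']
'c': index 2 in ['b', 'e', 'c', 'a'] -> ['c', 'b', 'e', 'a']
'e': index 2 in ['c', 'b', 'e', 'a'] -> ['e', 'c', 'b', 'a']
'e': index 0 in ['e', 'c', 'b', 'a'] -> ['e', 'c', 'b', 'a']
'a': index 3 in ['e', 'c', 'b', 'a'] -> ['a', 'e', 'c', 'b']
'b': index 3 in ['a', 'e', 'c', 'b'] -> ['b', 'a', 'e', 'c']
'e': index 2 in ['b', 'a', 'e', 'c'] -> ['e', 'b', 'a', 'c']


Output: [2, 0, 2, 3, 1, 0, 2, 2, 0, 3, 3, 2]


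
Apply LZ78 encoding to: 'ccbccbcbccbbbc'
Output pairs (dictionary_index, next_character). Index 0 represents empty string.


LZ78 encoding steps:
Dictionary: {0: ''}
Step 1: w='' (idx 0), next='c' -> output (0, 'c'), add 'c' as idx 1
Step 2: w='c' (idx 1), next='b' -> output (1, 'b'), add 'cb' as idx 2
Step 3: w='c' (idx 1), next='c' -> output (1, 'c'), add 'cc' as idx 3
Step 4: w='' (idx 0), next='b' -> output (0, 'b'), add 'b' as idx 4
Step 5: w='cb' (idx 2), next='c' -> output (2, 'c'), add 'cbc' as idx 5
Step 6: w='cb' (idx 2), next='b' -> output (2, 'b'), add 'cbb' as idx 6
Step 7: w='b' (idx 4), next='c' -> output (4, 'c'), add 'bc' as idx 7


Encoded: [(0, 'c'), (1, 'b'), (1, 'c'), (0, 'b'), (2, 'c'), (2, 'b'), (4, 'c')]


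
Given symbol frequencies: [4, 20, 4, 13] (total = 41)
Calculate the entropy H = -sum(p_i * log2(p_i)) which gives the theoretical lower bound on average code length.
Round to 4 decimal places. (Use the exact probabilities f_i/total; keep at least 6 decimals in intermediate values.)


Per-symbol terms -p_i * log2(p_i) with p_i = f_i/41:
  p = 4/41 = 0.097561: log2(p) = -3.357552, -p*log2(p) = 0.327566
  p = 20/41 = 0.487805: log2(p) = -1.035624, -p*log2(p) = 0.505182
  p = 4/41 = 0.097561: log2(p) = -3.357552, -p*log2(p) = 0.327566
  p = 13/41 = 0.317073: log2(p) = -1.657112, -p*log2(p) = 0.525426
H = 0.327566 + 0.505182 + 0.327566 + 0.525426 = 1.685740

H = 1.6857 bits/symbol


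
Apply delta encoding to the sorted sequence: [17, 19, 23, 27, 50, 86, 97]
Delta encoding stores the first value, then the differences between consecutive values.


First value: 17
Deltas:
  19 - 17 = 2
  23 - 19 = 4
  27 - 23 = 4
  50 - 27 = 23
  86 - 50 = 36
  97 - 86 = 11


Delta encoded: [17, 2, 4, 4, 23, 36, 11]


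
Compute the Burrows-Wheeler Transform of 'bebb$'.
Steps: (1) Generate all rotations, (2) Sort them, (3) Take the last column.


Rotations (sorted):
  0: $bebb -> last char: b
  1: b$beb -> last char: b
  2: bb$be -> last char: e
  3: bebb$ -> last char: $
  4: ebb$b -> last char: b


BWT = bbe$b


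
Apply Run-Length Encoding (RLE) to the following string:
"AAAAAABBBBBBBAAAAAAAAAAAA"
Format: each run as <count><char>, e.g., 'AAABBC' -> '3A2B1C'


Scanning runs left to right:
  i=0: run of 'A' x 6 -> '6A'
  i=6: run of 'B' x 7 -> '7B'
  i=13: run of 'A' x 12 -> '12A'

RLE = 6A7B12A


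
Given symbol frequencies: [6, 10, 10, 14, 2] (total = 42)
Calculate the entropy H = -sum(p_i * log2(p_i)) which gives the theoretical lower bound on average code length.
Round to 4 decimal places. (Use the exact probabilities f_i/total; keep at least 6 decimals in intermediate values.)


Per-symbol terms -p_i * log2(p_i) with p_i = f_i/42:
  p = 6/42 = 0.142857: log2(p) = -2.807355, -p*log2(p) = 0.401051
  p = 10/42 = 0.238095: log2(p) = -2.070389, -p*log2(p) = 0.492950
  p = 10/42 = 0.238095: log2(p) = -2.070389, -p*log2(p) = 0.492950
  p = 14/42 = 0.333333: log2(p) = -1.584963, -p*log2(p) = 0.528321
  p = 2/42 = 0.047619: log2(p) = -4.392317, -p*log2(p) = 0.209158
H = 0.401051 + 0.492950 + 0.492950 + 0.528321 + 0.209158 = 2.124430

H = 2.1244 bits/symbol


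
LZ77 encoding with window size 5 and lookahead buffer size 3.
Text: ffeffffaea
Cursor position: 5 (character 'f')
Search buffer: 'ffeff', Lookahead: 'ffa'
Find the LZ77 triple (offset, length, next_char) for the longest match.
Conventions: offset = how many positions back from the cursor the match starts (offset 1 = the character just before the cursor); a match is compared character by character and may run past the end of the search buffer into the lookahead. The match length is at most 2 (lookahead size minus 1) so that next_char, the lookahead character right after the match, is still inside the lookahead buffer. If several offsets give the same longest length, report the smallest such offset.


Try each offset into the search buffer:
  offset=1 (pos 4, char 'f'): match length 2
  offset=2 (pos 3, char 'f'): match length 2
  offset=3 (pos 2, char 'e'): match length 0
  offset=4 (pos 1, char 'f'): match length 1
  offset=5 (pos 0, char 'f'): match length 2
Longest match has length 2, found at offsets 1, 2, 5; take the smallest, offset 1.
next_char = character at position 5 + 2 = 7 -> 'a'

Best match: offset=1, length=2 (matching 'ff' starting at position 4)
LZ77 triple: (1, 2, 'a')


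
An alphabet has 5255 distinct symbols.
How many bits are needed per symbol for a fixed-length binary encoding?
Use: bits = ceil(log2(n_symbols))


log2(5255) = 12.3595
Bracket: 2^12 = 4096 < 5255 <= 2^13 = 8192
So ceil(log2(5255)) = 13

bits = ceil(log2(5255)) = ceil(12.3595) = 13 bits
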